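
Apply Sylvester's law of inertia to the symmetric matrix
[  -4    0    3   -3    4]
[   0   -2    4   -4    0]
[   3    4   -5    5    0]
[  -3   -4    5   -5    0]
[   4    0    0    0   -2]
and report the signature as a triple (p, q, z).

step 0: pivot -4 → sign −
step 1: pivot -2 → sign −
step 2: pivot 21/4 → sign +
step 3: pivot 2/7 → sign +
step 4: row/col 4 already zero → sign 0
signature = (2, 2, 1)

Answer: (2, 2, 1)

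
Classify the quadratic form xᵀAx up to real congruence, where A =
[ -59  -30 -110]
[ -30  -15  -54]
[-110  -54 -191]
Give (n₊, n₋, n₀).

Answer: (1, 2, 0)

Derivation:
step 0: pivot -59 → sign −
step 1: pivot 15/59 → sign +
step 2: pivot -3/5 → sign −
signature = (1, 2, 0)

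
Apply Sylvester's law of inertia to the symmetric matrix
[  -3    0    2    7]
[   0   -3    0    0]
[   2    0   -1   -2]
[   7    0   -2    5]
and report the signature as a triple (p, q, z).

step 0: pivot -3 → sign −
step 1: pivot -3 → sign −
step 2: pivot 1/3 → sign +
step 3: row/col 3 already zero → sign 0
signature = (1, 2, 1)

Answer: (1, 2, 1)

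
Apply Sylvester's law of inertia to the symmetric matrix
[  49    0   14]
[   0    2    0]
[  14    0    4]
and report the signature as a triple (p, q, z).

step 0: pivot 49 → sign +
step 1: pivot 2 → sign +
step 2: row/col 2 already zero → sign 0
signature = (2, 0, 1)

Answer: (2, 0, 1)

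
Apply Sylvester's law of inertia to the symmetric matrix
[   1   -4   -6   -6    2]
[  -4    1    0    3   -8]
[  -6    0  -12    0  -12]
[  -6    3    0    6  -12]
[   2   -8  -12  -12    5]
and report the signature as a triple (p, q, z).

step 0: pivot 1 → sign +
step 1: pivot -15 → sign −
step 2: pivot -48/5 → sign −
step 3: pivot 1 → sign +
step 4: row/col 4 already zero → sign 0
signature = (2, 2, 1)

Answer: (2, 2, 1)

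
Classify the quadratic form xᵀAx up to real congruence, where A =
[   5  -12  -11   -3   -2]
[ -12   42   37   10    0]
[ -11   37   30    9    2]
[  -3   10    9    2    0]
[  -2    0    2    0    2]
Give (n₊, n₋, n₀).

step 0: pivot 5 → sign +
step 1: pivot 66/5 → sign +
step 2: pivot -179/66 → sign −
step 3: pivot -69/179 → sign −
step 4: pivot 6/23 → sign +
signature = (3, 2, 0)

Answer: (3, 2, 0)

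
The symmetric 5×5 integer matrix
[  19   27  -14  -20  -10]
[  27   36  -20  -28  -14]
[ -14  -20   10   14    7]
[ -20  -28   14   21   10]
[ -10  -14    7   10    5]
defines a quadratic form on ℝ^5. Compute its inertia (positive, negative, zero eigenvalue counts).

step 0: pivot 19 → sign +
step 1: pivot -45/19 → sign −
step 2: pivot -14/45 → sign −
step 3: pivot 13/7 → sign +
step 4: pivot 3/26 → sign +
signature = (3, 2, 0)

Answer: (3, 2, 0)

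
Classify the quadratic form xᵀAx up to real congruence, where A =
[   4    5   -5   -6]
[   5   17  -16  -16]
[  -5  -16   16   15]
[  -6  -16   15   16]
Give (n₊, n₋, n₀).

Answer: (4, 0, 0)

Derivation:
step 0: pivot 4 → sign +
step 1: pivot 43/4 → sign +
step 2: pivot 39/43 → sign +
step 3: pivot 3/13 → sign +
signature = (4, 0, 0)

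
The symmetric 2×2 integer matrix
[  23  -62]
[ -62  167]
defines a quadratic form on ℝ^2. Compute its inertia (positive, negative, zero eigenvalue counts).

Answer: (1, 1, 0)

Derivation:
step 0: pivot 23 → sign +
step 1: pivot -3/23 → sign −
signature = (1, 1, 0)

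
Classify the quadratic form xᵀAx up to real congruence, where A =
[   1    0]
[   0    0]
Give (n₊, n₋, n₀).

step 0: pivot 1 → sign +
step 1: row/col 1 already zero → sign 0
signature = (1, 0, 1)

Answer: (1, 0, 1)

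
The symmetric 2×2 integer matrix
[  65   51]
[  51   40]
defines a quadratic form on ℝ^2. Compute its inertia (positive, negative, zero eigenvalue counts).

Answer: (1, 1, 0)

Derivation:
step 0: pivot 65 → sign +
step 1: pivot -1/65 → sign −
signature = (1, 1, 0)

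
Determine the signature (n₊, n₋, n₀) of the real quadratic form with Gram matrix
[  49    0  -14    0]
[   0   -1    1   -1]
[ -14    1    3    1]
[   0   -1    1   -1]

step 0: pivot 49 → sign +
step 1: pivot -1 → sign −
step 2: row/col 2 already zero → sign 0
step 3: row/col 3 already zero → sign 0
signature = (1, 1, 2)

Answer: (1, 1, 2)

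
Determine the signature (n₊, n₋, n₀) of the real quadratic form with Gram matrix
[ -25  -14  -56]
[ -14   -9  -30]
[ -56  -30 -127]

Answer: (1, 2, 0)

Derivation:
step 0: pivot -25 → sign −
step 1: pivot -29/25 → sign −
step 2: pivot 1/29 → sign +
signature = (1, 2, 0)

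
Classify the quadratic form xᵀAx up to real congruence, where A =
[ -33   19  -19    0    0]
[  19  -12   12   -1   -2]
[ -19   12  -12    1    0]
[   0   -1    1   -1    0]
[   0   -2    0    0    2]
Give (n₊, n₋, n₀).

Answer: (1, 4, 0)

Derivation:
step 0: pivot -33 → sign −
step 1: pivot -35/33 → sign −
step 2: pivot -2/35 → sign −
step 3: pivot 68 → sign +
step 4: pivot -1/17 → sign −
signature = (1, 4, 0)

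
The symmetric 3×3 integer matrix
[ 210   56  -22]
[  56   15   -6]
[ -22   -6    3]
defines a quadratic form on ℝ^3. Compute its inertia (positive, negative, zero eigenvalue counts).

step 0: pivot 210 → sign +
step 1: pivot 1/15 → sign +
step 2: pivot 3/7 → sign +
signature = (3, 0, 0)

Answer: (3, 0, 0)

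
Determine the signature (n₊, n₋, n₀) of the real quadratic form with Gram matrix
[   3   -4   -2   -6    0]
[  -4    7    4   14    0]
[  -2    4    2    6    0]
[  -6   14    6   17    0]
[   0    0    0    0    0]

Answer: (3, 1, 1)

Derivation:
step 0: pivot 3 → sign +
step 1: pivot 5/3 → sign +
step 2: pivot -2/5 → sign −
step 3: pivot 3 → sign +
step 4: row/col 4 already zero → sign 0
signature = (3, 1, 1)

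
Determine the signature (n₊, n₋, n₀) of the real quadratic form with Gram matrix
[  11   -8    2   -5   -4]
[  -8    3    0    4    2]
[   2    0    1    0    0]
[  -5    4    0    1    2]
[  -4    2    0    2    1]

step 0: pivot 11 → sign +
step 1: pivot -31/11 → sign −
step 2: pivot 43/31 → sign +
step 3: pivot -90/43 → sign −
step 4: pivot -1/5 → sign −
signature = (2, 3, 0)

Answer: (2, 3, 0)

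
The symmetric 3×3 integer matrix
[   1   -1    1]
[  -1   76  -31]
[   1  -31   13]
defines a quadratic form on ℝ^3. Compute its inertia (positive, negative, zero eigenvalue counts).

Answer: (2, 0, 1)

Derivation:
step 0: pivot 1 → sign +
step 1: pivot 75 → sign +
step 2: row/col 2 already zero → sign 0
signature = (2, 0, 1)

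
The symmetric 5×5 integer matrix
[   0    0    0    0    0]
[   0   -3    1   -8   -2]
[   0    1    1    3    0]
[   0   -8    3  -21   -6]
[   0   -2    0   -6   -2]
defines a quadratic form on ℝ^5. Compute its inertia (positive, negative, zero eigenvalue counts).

step 0: pivot -3 → sign −
step 1: pivot 4/3 → sign +
step 2: pivot 1/4 → sign +
step 3: pivot -2 → sign −
step 4: row/col 4 already zero → sign 0
signature = (2, 2, 1)

Answer: (2, 2, 1)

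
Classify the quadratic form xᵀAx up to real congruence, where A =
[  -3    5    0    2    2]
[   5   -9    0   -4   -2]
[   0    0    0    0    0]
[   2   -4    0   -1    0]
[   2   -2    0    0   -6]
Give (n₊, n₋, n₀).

Answer: (1, 3, 1)

Derivation:
step 0: pivot -3 → sign −
step 1: pivot -2/3 → sign −
step 2: pivot 1 → sign +
step 3: pivot -2 → sign −
step 4: row/col 4 already zero → sign 0
signature = (1, 3, 1)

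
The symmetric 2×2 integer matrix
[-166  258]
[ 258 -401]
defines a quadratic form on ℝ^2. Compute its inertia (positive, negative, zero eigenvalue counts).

Answer: (0, 2, 0)

Derivation:
step 0: pivot -166 → sign −
step 1: pivot -1/83 → sign −
signature = (0, 2, 0)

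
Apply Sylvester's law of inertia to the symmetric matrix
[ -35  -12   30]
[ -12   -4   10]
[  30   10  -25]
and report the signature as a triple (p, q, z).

Answer: (1, 1, 1)

Derivation:
step 0: pivot -35 → sign −
step 1: pivot 4/35 → sign +
step 2: row/col 2 already zero → sign 0
signature = (1, 1, 1)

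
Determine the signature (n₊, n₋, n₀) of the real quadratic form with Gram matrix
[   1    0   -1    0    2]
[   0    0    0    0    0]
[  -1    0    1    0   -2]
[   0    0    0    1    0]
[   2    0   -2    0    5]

Answer: (3, 0, 2)

Derivation:
step 0: pivot 1 → sign +
step 1: pivot 1 → sign +
step 2: pivot 1 → sign +
step 3: row/col 3 already zero → sign 0
step 4: row/col 4 already zero → sign 0
signature = (3, 0, 2)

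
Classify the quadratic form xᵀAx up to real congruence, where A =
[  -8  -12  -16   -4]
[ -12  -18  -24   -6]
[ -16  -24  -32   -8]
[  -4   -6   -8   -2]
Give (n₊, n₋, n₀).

step 0: pivot -8 → sign −
step 1: row/col 1 already zero → sign 0
step 2: row/col 2 already zero → sign 0
step 3: row/col 3 already zero → sign 0
signature = (0, 1, 3)

Answer: (0, 1, 3)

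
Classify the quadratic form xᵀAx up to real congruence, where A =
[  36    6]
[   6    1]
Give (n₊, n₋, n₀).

Answer: (1, 0, 1)

Derivation:
step 0: pivot 36 → sign +
step 1: row/col 1 already zero → sign 0
signature = (1, 0, 1)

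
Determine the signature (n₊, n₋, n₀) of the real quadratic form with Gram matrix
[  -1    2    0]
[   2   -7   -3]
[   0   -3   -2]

Answer: (1, 2, 0)

Derivation:
step 0: pivot -1 → sign −
step 1: pivot -3 → sign −
step 2: pivot 1 → sign +
signature = (1, 2, 0)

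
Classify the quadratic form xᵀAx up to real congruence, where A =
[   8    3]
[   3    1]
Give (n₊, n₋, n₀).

step 0: pivot 8 → sign +
step 1: pivot -1/8 → sign −
signature = (1, 1, 0)

Answer: (1, 1, 0)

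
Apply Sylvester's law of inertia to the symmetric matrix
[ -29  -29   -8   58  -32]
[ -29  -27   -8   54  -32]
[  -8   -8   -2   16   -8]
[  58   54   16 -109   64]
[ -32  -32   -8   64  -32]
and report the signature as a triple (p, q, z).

Answer: (2, 2, 1)

Derivation:
step 0: pivot -29 → sign −
step 1: pivot 2 → sign +
step 2: pivot 6/29 → sign +
step 3: pivot -1 → sign −
step 4: row/col 4 already zero → sign 0
signature = (2, 2, 1)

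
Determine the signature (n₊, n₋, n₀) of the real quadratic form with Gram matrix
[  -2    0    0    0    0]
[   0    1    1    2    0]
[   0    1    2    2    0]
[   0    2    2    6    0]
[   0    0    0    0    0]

Answer: (3, 1, 1)

Derivation:
step 0: pivot -2 → sign −
step 1: pivot 1 → sign +
step 2: pivot 1 → sign +
step 3: pivot 2 → sign +
step 4: row/col 4 already zero → sign 0
signature = (3, 1, 1)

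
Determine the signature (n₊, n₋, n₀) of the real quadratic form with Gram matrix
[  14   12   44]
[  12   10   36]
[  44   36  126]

step 0: pivot 14 → sign +
step 1: pivot -2/7 → sign −
step 2: pivot -2 → sign −
signature = (1, 2, 0)

Answer: (1, 2, 0)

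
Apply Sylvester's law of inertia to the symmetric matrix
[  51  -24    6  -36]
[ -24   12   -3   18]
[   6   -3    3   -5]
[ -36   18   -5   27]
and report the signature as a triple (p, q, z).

step 0: pivot 51 → sign +
step 1: pivot 12/17 → sign +
step 2: pivot 9/4 → sign +
step 3: pivot -1/9 → sign −
signature = (3, 1, 0)

Answer: (3, 1, 0)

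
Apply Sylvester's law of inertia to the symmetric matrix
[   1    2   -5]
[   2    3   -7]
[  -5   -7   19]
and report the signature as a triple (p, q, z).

step 0: pivot 1 → sign +
step 1: pivot -1 → sign −
step 2: pivot 3 → sign +
signature = (2, 1, 0)

Answer: (2, 1, 0)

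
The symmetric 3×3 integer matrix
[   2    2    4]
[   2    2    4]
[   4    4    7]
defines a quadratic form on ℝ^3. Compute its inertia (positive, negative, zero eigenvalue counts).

step 0: pivot 2 → sign +
step 1: pivot -1 → sign −
step 2: row/col 2 already zero → sign 0
signature = (1, 1, 1)

Answer: (1, 1, 1)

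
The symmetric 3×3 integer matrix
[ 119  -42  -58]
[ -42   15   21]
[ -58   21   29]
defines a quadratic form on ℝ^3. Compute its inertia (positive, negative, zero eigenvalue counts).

step 0: pivot 119 → sign +
step 1: pivot 3/17 → sign +
step 2: pivot -6/7 → sign −
signature = (2, 1, 0)

Answer: (2, 1, 0)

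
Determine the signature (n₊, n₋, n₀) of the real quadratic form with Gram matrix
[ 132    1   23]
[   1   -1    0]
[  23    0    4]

step 0: pivot 132 → sign +
step 1: pivot -133/132 → sign −
step 2: pivot 3/133 → sign +
signature = (2, 1, 0)

Answer: (2, 1, 0)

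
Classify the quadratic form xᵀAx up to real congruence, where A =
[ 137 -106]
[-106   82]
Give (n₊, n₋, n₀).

Answer: (1, 1, 0)

Derivation:
step 0: pivot 137 → sign +
step 1: pivot -2/137 → sign −
signature = (1, 1, 0)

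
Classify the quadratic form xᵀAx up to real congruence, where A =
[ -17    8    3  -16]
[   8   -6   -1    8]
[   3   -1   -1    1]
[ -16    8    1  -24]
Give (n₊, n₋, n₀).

Answer: (0, 4, 0)

Derivation:
step 0: pivot -17 → sign −
step 1: pivot -38/17 → sign −
step 2: pivot -15/38 → sign −
step 3: pivot -6/5 → sign −
signature = (0, 4, 0)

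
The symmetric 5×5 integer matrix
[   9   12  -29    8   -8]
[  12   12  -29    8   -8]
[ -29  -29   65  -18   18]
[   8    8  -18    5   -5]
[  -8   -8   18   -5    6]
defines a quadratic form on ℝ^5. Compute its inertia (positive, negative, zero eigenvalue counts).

step 0: pivot 9 → sign +
step 1: pivot -4 → sign −
step 2: pivot -61/12 → sign −
step 3: pivot 1/61 → sign +
step 4: pivot 1 → sign +
signature = (3, 2, 0)

Answer: (3, 2, 0)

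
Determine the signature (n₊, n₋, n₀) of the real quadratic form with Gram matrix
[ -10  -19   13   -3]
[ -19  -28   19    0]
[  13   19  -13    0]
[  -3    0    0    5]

step 0: pivot -10 → sign −
step 1: pivot 81/10 → sign +
step 2: pivot -1/9 → sign −
step 3: pivot 2 → sign +
signature = (2, 2, 0)

Answer: (2, 2, 0)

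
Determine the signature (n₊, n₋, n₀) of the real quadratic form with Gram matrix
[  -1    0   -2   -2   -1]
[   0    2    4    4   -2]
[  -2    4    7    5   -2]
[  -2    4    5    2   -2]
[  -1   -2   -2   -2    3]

Answer: (2, 3, 0)

Derivation:
step 0: pivot -1 → sign −
step 1: pivot 2 → sign +
step 2: pivot 3 → sign +
step 3: pivot -7/3 → sign −
step 4: pivot -2/7 → sign −
signature = (2, 3, 0)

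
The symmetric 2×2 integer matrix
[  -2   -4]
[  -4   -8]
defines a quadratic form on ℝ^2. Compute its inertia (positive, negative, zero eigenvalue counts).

Answer: (0, 1, 1)

Derivation:
step 0: pivot -2 → sign −
step 1: row/col 1 already zero → sign 0
signature = (0, 1, 1)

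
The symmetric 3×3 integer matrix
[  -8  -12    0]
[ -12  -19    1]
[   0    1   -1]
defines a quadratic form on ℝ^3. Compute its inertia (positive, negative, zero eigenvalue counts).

Answer: (0, 2, 1)

Derivation:
step 0: pivot -8 → sign −
step 1: pivot -1 → sign −
step 2: row/col 2 already zero → sign 0
signature = (0, 2, 1)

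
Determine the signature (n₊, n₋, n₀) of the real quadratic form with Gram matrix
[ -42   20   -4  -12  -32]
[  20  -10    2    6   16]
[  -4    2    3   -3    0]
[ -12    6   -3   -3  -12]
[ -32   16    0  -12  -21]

Answer: (2, 3, 0)

Derivation:
step 0: pivot -42 → sign −
step 1: pivot -10/21 → sign −
step 2: pivot 17/5 → sign +
step 3: pivot -6/17 → sign −
step 4: pivot 3 → sign +
signature = (2, 3, 0)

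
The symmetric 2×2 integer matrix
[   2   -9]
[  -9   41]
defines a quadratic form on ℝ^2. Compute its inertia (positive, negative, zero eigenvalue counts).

Answer: (2, 0, 0)

Derivation:
step 0: pivot 2 → sign +
step 1: pivot 1/2 → sign +
signature = (2, 0, 0)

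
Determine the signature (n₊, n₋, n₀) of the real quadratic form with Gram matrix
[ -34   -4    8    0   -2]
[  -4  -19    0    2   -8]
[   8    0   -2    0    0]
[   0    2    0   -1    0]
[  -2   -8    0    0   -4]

Answer: (1, 4, 0)

Derivation:
step 0: pivot -34 → sign −
step 1: pivot -315/17 → sign −
step 2: pivot -22/315 → sign −
step 3: pivot -7/11 → sign −
step 4: pivot 2/7 → sign +
signature = (1, 4, 0)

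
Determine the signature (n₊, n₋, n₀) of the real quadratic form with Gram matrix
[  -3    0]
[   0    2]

Answer: (1, 1, 0)

Derivation:
step 0: pivot -3 → sign −
step 1: pivot 2 → sign +
signature = (1, 1, 0)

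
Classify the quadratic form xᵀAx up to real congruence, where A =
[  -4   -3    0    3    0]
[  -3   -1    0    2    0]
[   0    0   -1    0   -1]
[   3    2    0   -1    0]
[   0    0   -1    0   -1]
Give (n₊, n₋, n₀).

Answer: (2, 2, 1)

Derivation:
step 0: pivot -4 → sign −
step 1: pivot 5/4 → sign +
step 2: pivot -1 → sign −
step 3: pivot 6/5 → sign +
step 4: row/col 4 already zero → sign 0
signature = (2, 2, 1)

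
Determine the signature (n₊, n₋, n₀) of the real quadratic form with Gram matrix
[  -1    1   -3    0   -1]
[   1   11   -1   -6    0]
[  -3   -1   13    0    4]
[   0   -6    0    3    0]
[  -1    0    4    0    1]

Answer: (2, 3, 0)

Derivation:
step 0: pivot -1 → sign −
step 1: pivot 12 → sign +
step 2: pivot 62/3 → sign +
step 3: pivot -6/31 → sign −
step 4: pivot -1/8 → sign −
signature = (2, 3, 0)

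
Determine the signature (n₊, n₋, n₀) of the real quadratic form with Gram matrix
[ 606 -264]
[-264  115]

step 0: pivot 606 → sign +
step 1: pivot -1/101 → sign −
signature = (1, 1, 0)

Answer: (1, 1, 0)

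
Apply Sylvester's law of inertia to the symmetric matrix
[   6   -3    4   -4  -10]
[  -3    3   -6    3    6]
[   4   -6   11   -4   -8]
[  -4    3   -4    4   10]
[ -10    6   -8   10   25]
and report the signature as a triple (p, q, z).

step 0: pivot 6 → sign +
step 1: pivot 3/2 → sign +
step 2: pivot -7/3 → sign −
step 3: pivot 10/7 → sign +
step 4: pivot 1/5 → sign +
signature = (4, 1, 0)

Answer: (4, 1, 0)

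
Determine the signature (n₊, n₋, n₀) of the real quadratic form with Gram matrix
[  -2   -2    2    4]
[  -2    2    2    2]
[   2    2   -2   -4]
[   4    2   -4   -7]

Answer: (1, 1, 2)

Derivation:
step 0: pivot -2 → sign −
step 1: pivot 4 → sign +
step 2: row/col 2 already zero → sign 0
step 3: row/col 3 already zero → sign 0
signature = (1, 1, 2)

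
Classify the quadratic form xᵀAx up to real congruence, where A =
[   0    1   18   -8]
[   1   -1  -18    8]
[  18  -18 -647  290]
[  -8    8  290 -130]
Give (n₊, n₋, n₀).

Answer: (1, 3, 0)

Derivation:
step 0: pivot -1 → sign −
step 1: pivot 1 → sign +
step 2: pivot -323 → sign −
step 3: pivot -2/323 → sign −
signature = (1, 3, 0)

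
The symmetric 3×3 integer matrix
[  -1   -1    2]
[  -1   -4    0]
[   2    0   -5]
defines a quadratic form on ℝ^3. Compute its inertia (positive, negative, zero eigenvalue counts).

step 0: pivot -1 → sign −
step 1: pivot -3 → sign −
step 2: pivot 1/3 → sign +
signature = (1, 2, 0)

Answer: (1, 2, 0)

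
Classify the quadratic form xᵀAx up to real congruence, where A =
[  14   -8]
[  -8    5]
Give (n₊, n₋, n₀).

Answer: (2, 0, 0)

Derivation:
step 0: pivot 14 → sign +
step 1: pivot 3/7 → sign +
signature = (2, 0, 0)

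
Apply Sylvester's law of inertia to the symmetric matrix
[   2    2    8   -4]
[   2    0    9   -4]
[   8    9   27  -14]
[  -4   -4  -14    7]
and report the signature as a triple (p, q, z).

step 0: pivot 2 → sign +
step 1: pivot -2 → sign −
step 2: pivot -9/2 → sign −
step 3: pivot -1/9 → sign −
signature = (1, 3, 0)

Answer: (1, 3, 0)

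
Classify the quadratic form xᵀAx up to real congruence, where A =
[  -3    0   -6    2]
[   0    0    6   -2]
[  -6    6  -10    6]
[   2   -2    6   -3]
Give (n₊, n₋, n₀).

Answer: (1, 3, 0)

Derivation:
step 0: pivot -3 → sign −
step 1: pivot 2 → sign +
step 2: pivot -18 → sign −
step 3: pivot -1/9 → sign −
signature = (1, 3, 0)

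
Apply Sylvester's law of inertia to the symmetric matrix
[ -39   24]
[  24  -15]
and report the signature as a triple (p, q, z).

Answer: (0, 2, 0)

Derivation:
step 0: pivot -39 → sign −
step 1: pivot -3/13 → sign −
signature = (0, 2, 0)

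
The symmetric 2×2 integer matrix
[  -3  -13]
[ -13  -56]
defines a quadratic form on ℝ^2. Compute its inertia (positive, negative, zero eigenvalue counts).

Answer: (1, 1, 0)

Derivation:
step 0: pivot -3 → sign −
step 1: pivot 1/3 → sign +
signature = (1, 1, 0)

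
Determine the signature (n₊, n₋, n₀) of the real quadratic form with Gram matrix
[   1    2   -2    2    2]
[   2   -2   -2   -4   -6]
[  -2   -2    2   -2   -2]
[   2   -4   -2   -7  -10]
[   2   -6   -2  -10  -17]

step 0: pivot 1 → sign +
step 1: pivot -6 → sign −
step 2: pivot -4/3 → sign −
step 3: pivot -3 → sign −
step 4: row/col 4 already zero → sign 0
signature = (1, 3, 1)

Answer: (1, 3, 1)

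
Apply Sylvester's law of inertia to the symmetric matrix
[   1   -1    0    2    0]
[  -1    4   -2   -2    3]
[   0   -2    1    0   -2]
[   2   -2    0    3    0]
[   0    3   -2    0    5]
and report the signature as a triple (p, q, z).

step 0: pivot 1 → sign +
step 1: pivot 3 → sign +
step 2: pivot -1/3 → sign −
step 3: pivot -1 → sign −
step 4: pivot 2 → sign +
signature = (3, 2, 0)

Answer: (3, 2, 0)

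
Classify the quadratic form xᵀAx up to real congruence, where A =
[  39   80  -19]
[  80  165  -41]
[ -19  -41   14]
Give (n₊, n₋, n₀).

step 0: pivot 39 → sign +
step 1: pivot 35/39 → sign +
step 2: pivot 6/35 → sign +
signature = (3, 0, 0)

Answer: (3, 0, 0)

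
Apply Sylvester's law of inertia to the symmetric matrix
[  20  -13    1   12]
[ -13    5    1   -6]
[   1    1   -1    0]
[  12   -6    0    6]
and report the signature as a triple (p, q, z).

step 0: pivot 20 → sign +
step 1: pivot -69/20 → sign −
step 2: pivot -6/23 → sign −
step 3: row/col 3 already zero → sign 0
signature = (1, 2, 1)

Answer: (1, 2, 1)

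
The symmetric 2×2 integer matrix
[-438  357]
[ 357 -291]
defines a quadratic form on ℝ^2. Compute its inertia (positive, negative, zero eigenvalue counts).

Answer: (0, 2, 0)

Derivation:
step 0: pivot -438 → sign −
step 1: pivot -3/146 → sign −
signature = (0, 2, 0)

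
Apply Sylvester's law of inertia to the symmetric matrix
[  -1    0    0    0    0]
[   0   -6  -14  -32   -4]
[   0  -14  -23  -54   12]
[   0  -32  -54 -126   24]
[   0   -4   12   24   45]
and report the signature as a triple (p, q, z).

Answer: (3, 2, 0)

Derivation:
step 0: pivot -1 → sign −
step 1: pivot -6 → sign −
step 2: pivot 29/3 → sign +
step 3: pivot 14/29 → sign +
step 4: pivot 3/7 → sign +
signature = (3, 2, 0)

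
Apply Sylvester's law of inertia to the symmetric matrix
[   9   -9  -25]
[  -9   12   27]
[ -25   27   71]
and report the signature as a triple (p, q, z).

Answer: (3, 0, 0)

Derivation:
step 0: pivot 9 → sign +
step 1: pivot 3 → sign +
step 2: pivot 2/9 → sign +
signature = (3, 0, 0)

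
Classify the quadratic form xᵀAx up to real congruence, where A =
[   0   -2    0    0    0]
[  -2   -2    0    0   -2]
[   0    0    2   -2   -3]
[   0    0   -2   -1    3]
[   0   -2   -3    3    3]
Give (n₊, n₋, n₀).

step 0: pivot -2 → sign −
step 1: pivot 2 → sign +
step 2: pivot 2 → sign +
step 3: pivot -3 → sign −
step 4: pivot -3/2 → sign −
signature = (2, 3, 0)

Answer: (2, 3, 0)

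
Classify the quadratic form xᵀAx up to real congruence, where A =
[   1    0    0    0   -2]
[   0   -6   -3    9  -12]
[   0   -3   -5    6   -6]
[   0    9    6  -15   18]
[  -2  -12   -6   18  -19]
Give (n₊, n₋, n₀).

step 0: pivot 1 → sign +
step 1: pivot -6 → sign −
step 2: pivot -7/2 → sign −
step 3: pivot -6/7 → sign −
step 4: pivot 1 → sign +
signature = (2, 3, 0)

Answer: (2, 3, 0)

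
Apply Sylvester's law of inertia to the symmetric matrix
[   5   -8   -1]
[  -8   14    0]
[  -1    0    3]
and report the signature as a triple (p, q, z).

step 0: pivot 5 → sign +
step 1: pivot 6/5 → sign +
step 2: pivot 2/3 → sign +
signature = (3, 0, 0)

Answer: (3, 0, 0)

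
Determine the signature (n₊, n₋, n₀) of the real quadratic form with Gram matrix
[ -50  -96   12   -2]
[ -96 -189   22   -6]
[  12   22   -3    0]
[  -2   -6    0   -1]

step 0: pivot -50 → sign −
step 1: pivot -117/25 → sign −
step 2: pivot 1/9 → sign +
step 3: pivot 1/13 → sign +
signature = (2, 2, 0)

Answer: (2, 2, 0)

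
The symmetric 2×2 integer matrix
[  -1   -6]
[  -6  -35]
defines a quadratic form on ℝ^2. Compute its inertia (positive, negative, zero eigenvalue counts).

Answer: (1, 1, 0)

Derivation:
step 0: pivot -1 → sign −
step 1: pivot 1 → sign +
signature = (1, 1, 0)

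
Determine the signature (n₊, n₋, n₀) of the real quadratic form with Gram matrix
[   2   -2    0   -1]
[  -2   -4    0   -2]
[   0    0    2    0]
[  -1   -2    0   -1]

step 0: pivot 2 → sign +
step 1: pivot -6 → sign −
step 2: pivot 2 → sign +
step 3: row/col 3 already zero → sign 0
signature = (2, 1, 1)

Answer: (2, 1, 1)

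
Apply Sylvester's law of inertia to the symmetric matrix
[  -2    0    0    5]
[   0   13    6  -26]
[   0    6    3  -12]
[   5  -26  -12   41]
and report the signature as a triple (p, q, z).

Answer: (3, 1, 0)

Derivation:
step 0: pivot -2 → sign −
step 1: pivot 13 → sign +
step 2: pivot 3/13 → sign +
step 3: pivot 3/2 → sign +
signature = (3, 1, 0)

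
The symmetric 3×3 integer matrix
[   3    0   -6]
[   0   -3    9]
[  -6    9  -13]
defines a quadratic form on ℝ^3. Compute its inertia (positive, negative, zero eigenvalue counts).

Answer: (2, 1, 0)

Derivation:
step 0: pivot 3 → sign +
step 1: pivot -3 → sign −
step 2: pivot 2 → sign +
signature = (2, 1, 0)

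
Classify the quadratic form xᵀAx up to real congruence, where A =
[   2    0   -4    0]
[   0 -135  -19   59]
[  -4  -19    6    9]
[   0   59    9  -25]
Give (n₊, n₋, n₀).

step 0: pivot 2 → sign +
step 1: pivot -135 → sign −
step 2: pivot 91/135 → sign +
step 3: pivot 6/91 → sign +
signature = (3, 1, 0)

Answer: (3, 1, 0)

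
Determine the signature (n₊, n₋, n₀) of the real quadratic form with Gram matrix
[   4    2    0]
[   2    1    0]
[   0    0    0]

step 0: pivot 4 → sign +
step 1: row/col 1 already zero → sign 0
step 2: row/col 2 already zero → sign 0
signature = (1, 0, 2)

Answer: (1, 0, 2)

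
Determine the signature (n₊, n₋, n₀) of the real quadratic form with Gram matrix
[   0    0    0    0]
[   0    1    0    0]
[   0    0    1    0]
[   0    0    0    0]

step 0: pivot 1 → sign +
step 1: pivot 1 → sign +
step 2: row/col 2 already zero → sign 0
step 3: row/col 3 already zero → sign 0
signature = (2, 0, 2)

Answer: (2, 0, 2)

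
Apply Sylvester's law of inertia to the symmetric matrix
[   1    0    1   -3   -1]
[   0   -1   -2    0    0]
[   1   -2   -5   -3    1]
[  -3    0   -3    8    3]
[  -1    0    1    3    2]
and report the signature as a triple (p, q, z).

Answer: (2, 3, 0)

Derivation:
step 0: pivot 1 → sign +
step 1: pivot -1 → sign −
step 2: pivot -2 → sign −
step 3: pivot -1 → sign −
step 4: pivot 3 → sign +
signature = (2, 3, 0)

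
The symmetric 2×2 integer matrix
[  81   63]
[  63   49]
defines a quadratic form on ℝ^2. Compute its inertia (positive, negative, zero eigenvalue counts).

step 0: pivot 81 → sign +
step 1: row/col 1 already zero → sign 0
signature = (1, 0, 1)

Answer: (1, 0, 1)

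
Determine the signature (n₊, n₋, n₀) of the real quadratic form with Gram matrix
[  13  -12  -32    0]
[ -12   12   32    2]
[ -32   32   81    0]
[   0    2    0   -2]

step 0: pivot 13 → sign +
step 1: pivot 12/13 → sign +
step 2: pivot -13/3 → sign −
step 3: pivot 3/13 → sign +
signature = (3, 1, 0)

Answer: (3, 1, 0)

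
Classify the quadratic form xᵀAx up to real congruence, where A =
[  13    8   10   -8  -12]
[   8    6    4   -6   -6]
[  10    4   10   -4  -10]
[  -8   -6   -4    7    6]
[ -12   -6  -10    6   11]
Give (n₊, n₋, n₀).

Answer: (4, 1, 0)

Derivation:
step 0: pivot 13 → sign +
step 1: pivot 14/13 → sign +
step 2: pivot -2 → sign −
step 3: pivot 1 → sign +
step 4: pivot 1/7 → sign +
signature = (4, 1, 0)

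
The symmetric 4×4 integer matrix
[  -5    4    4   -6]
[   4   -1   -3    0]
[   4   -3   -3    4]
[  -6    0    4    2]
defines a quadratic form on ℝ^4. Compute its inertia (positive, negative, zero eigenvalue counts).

Answer: (2, 2, 0)

Derivation:
step 0: pivot -5 → sign −
step 1: pivot 11/5 → sign +
step 2: pivot 2/11 → sign +
step 3: pivot -2 → sign −
signature = (2, 2, 0)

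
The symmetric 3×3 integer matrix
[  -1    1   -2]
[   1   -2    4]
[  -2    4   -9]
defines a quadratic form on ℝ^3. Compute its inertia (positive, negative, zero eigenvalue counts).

step 0: pivot -1 → sign −
step 1: pivot -1 → sign −
step 2: pivot -1 → sign −
signature = (0, 3, 0)

Answer: (0, 3, 0)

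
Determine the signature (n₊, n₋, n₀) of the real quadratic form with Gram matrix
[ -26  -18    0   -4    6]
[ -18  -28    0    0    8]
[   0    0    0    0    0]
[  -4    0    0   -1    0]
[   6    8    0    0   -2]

step 0: pivot -26 → sign −
step 1: pivot -202/13 → sign −
step 2: pivot 11/101 → sign +
step 3: pivot -2/11 → sign −
step 4: row/col 4 already zero → sign 0
signature = (1, 3, 1)

Answer: (1, 3, 1)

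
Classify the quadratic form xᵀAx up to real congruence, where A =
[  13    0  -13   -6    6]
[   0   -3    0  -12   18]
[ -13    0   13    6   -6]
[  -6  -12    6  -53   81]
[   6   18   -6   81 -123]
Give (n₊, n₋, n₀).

Answer: (2, 2, 1)

Derivation:
step 0: pivot 13 → sign +
step 1: pivot -3 → sign −
step 2: pivot -101/13 → sign −
step 3: pivot 6/101 → sign +
step 4: row/col 4 already zero → sign 0
signature = (2, 2, 1)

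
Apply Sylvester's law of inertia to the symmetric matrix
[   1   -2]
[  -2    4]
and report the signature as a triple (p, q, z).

Answer: (1, 0, 1)

Derivation:
step 0: pivot 1 → sign +
step 1: row/col 1 already zero → sign 0
signature = (1, 0, 1)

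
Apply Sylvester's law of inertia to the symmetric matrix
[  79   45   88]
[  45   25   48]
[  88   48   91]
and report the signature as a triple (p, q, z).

step 0: pivot 79 → sign +
step 1: pivot -50/79 → sign −
step 2: pivot 3/25 → sign +
signature = (2, 1, 0)

Answer: (2, 1, 0)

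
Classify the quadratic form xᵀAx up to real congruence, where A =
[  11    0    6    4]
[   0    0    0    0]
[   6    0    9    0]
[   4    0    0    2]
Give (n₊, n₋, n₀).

Answer: (2, 1, 1)

Derivation:
step 0: pivot 11 → sign +
step 1: pivot 63/11 → sign +
step 2: pivot -2/7 → sign −
step 3: row/col 3 already zero → sign 0
signature = (2, 1, 1)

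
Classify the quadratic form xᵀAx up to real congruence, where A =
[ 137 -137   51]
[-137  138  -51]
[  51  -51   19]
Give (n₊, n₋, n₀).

Answer: (3, 0, 0)

Derivation:
step 0: pivot 137 → sign +
step 1: pivot 1 → sign +
step 2: pivot 2/137 → sign +
signature = (3, 0, 0)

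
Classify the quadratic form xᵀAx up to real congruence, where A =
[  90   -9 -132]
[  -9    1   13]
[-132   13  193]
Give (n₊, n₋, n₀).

step 0: pivot 90 → sign +
step 1: pivot 1/10 → sign +
step 2: pivot -1 → sign −
signature = (2, 1, 0)

Answer: (2, 1, 0)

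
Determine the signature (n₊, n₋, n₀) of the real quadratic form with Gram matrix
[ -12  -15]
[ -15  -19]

step 0: pivot -12 → sign −
step 1: pivot -1/4 → sign −
signature = (0, 2, 0)

Answer: (0, 2, 0)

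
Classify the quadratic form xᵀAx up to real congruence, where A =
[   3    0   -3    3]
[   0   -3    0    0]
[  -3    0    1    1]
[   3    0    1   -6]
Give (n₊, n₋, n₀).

step 0: pivot 3 → sign +
step 1: pivot -3 → sign −
step 2: pivot -2 → sign −
step 3: pivot -1 → sign −
signature = (1, 3, 0)

Answer: (1, 3, 0)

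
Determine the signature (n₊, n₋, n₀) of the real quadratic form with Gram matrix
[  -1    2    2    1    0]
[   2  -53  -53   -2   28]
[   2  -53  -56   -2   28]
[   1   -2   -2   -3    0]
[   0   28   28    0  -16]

Answer: (0, 4, 1)

Derivation:
step 0: pivot -1 → sign −
step 1: pivot -49 → sign −
step 2: pivot -3 → sign −
step 3: pivot -2 → sign −
step 4: row/col 4 already zero → sign 0
signature = (0, 4, 1)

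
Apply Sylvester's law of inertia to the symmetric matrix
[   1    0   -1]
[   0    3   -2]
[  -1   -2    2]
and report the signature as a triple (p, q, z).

Answer: (2, 1, 0)

Derivation:
step 0: pivot 1 → sign +
step 1: pivot 3 → sign +
step 2: pivot -1/3 → sign −
signature = (2, 1, 0)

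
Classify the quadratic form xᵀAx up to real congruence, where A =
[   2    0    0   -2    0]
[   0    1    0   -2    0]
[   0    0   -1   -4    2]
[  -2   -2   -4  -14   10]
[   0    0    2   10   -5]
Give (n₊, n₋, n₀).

step 0: pivot 2 → sign +
step 1: pivot 1 → sign +
step 2: pivot -1 → sign −
step 3: pivot -4 → sign −
step 4: row/col 4 already zero → sign 0
signature = (2, 2, 1)

Answer: (2, 2, 1)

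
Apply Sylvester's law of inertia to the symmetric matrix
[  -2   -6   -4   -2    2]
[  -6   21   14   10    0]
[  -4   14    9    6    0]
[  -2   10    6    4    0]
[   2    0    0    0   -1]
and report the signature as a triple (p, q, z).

Answer: (2, 3, 0)

Derivation:
step 0: pivot -2 → sign −
step 1: pivot 39 → sign +
step 2: pivot -1/3 → sign −
step 3: pivot 10/13 → sign +
step 4: pivot -1/5 → sign −
signature = (2, 3, 0)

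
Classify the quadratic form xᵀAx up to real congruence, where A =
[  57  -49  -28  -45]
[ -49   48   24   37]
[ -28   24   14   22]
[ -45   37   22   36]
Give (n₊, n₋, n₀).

Answer: (3, 1, 0)

Derivation:
step 0: pivot 57 → sign +
step 1: pivot 335/57 → sign +
step 2: pivot 82/335 → sign +
step 3: pivot -3/41 → sign −
signature = (3, 1, 0)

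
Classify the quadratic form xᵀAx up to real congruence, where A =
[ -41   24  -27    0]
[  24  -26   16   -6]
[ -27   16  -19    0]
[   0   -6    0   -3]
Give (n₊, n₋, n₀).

Answer: (1, 3, 0)

Derivation:
step 0: pivot -41 → sign −
step 1: pivot -490/41 → sign −
step 2: pivot -298/245 → sign −
step 3: pivot 3/149 → sign +
signature = (1, 3, 0)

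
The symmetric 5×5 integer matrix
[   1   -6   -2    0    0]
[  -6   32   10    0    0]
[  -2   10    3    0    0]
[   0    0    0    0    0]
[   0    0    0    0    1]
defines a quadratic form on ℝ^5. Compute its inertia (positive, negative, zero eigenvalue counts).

step 0: pivot 1 → sign +
step 1: pivot -4 → sign −
step 2: pivot 1 → sign +
step 3: row/col 3 already zero → sign 0
step 4: row/col 4 already zero → sign 0
signature = (2, 1, 2)

Answer: (2, 1, 2)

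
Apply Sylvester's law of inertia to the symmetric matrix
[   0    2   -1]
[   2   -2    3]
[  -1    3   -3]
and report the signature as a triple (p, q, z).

step 0: pivot -2 → sign −
step 1: pivot 2 → sign +
step 2: pivot -1/2 → sign −
signature = (1, 2, 0)

Answer: (1, 2, 0)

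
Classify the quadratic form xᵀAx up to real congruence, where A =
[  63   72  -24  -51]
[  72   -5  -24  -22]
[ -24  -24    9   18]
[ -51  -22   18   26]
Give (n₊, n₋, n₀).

Answer: (1, 3, 0)

Derivation:
step 0: pivot 63 → sign +
step 1: pivot -611/7 → sign −
step 2: pivot -5/611 → sign −
step 3: pivot -1/5 → sign −
signature = (1, 3, 0)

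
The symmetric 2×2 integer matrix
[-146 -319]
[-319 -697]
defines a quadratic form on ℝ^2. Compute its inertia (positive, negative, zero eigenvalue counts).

step 0: pivot -146 → sign −
step 1: pivot -1/146 → sign −
signature = (0, 2, 0)

Answer: (0, 2, 0)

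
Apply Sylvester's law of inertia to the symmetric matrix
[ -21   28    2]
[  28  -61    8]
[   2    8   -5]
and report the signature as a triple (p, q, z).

Answer: (0, 3, 0)

Derivation:
step 0: pivot -21 → sign −
step 1: pivot -71/3 → sign −
step 2: pivot -1/497 → sign −
signature = (0, 3, 0)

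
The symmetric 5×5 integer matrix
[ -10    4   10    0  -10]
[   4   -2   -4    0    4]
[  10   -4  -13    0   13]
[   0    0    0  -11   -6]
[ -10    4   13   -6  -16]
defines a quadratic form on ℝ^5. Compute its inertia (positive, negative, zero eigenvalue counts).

step 0: pivot -10 → sign −
step 1: pivot -2/5 → sign −
step 2: pivot -3 → sign −
step 3: pivot -11 → sign −
step 4: pivot 3/11 → sign +
signature = (1, 4, 0)

Answer: (1, 4, 0)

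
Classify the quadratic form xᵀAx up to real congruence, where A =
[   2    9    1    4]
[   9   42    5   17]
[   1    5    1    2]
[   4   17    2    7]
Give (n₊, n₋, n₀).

step 0: pivot 2 → sign +
step 1: pivot 3/2 → sign +
step 2: pivot 1/3 → sign +
step 3: pivot -2 → sign −
signature = (3, 1, 0)

Answer: (3, 1, 0)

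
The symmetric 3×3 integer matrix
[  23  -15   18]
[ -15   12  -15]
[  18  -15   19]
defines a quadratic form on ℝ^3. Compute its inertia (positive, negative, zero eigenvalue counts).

step 0: pivot 23 → sign +
step 1: pivot 51/23 → sign +
step 2: pivot 2/17 → sign +
signature = (3, 0, 0)

Answer: (3, 0, 0)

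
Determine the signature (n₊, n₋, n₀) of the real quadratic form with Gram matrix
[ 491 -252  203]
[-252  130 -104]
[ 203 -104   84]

Answer: (3, 0, 0)

Derivation:
step 0: pivot 491 → sign +
step 1: pivot 326/491 → sign +
step 2: pivot 3/163 → sign +
signature = (3, 0, 0)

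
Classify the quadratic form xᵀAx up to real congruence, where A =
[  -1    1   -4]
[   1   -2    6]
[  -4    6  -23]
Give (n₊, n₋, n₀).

Answer: (0, 3, 0)

Derivation:
step 0: pivot -1 → sign −
step 1: pivot -1 → sign −
step 2: pivot -3 → sign −
signature = (0, 3, 0)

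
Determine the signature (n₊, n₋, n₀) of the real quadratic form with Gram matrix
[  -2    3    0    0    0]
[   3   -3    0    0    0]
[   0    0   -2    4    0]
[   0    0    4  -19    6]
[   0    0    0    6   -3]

Answer: (2, 3, 0)

Derivation:
step 0: pivot -2 → sign −
step 1: pivot 3/2 → sign +
step 2: pivot -2 → sign −
step 3: pivot -11 → sign −
step 4: pivot 3/11 → sign +
signature = (2, 3, 0)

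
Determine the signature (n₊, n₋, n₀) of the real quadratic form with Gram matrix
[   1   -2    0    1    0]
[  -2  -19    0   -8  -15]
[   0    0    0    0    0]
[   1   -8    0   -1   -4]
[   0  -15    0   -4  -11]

Answer: (1, 3, 1)

Derivation:
step 0: pivot 1 → sign +
step 1: pivot -23 → sign −
step 2: pivot -10/23 → sign −
step 3: pivot -6/5 → sign −
step 4: row/col 4 already zero → sign 0
signature = (1, 3, 1)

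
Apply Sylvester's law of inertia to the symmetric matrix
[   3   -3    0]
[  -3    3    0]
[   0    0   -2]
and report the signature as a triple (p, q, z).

step 0: pivot 3 → sign +
step 1: pivot -2 → sign −
step 2: row/col 2 already zero → sign 0
signature = (1, 1, 1)

Answer: (1, 1, 1)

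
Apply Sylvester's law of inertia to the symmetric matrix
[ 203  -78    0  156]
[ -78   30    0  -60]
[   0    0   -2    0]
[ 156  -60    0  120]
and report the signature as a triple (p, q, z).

step 0: pivot 203 → sign +
step 1: pivot 6/203 → sign +
step 2: pivot -2 → sign −
step 3: row/col 3 already zero → sign 0
signature = (2, 1, 1)

Answer: (2, 1, 1)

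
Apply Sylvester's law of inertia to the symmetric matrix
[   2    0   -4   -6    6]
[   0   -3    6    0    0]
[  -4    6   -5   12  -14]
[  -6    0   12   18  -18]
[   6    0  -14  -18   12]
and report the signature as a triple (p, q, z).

Answer: (1, 3, 1)

Derivation:
step 0: pivot 2 → sign +
step 1: pivot -3 → sign −
step 2: pivot -1 → sign −
step 3: pivot -2 → sign −
step 4: row/col 4 already zero → sign 0
signature = (1, 3, 1)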